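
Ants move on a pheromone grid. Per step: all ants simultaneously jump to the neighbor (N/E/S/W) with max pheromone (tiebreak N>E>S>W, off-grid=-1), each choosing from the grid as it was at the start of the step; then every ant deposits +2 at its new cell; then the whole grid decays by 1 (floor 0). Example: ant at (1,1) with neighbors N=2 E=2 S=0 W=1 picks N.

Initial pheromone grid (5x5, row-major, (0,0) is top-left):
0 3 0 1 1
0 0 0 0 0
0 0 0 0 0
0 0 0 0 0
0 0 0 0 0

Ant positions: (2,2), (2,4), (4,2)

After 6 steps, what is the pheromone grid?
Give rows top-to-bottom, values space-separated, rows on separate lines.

After step 1: ants at (1,2),(1,4),(3,2)
  0 2 0 0 0
  0 0 1 0 1
  0 0 0 0 0
  0 0 1 0 0
  0 0 0 0 0
After step 2: ants at (0,2),(0,4),(2,2)
  0 1 1 0 1
  0 0 0 0 0
  0 0 1 0 0
  0 0 0 0 0
  0 0 0 0 0
After step 3: ants at (0,1),(1,4),(1,2)
  0 2 0 0 0
  0 0 1 0 1
  0 0 0 0 0
  0 0 0 0 0
  0 0 0 0 0
After step 4: ants at (0,2),(0,4),(0,2)
  0 1 3 0 1
  0 0 0 0 0
  0 0 0 0 0
  0 0 0 0 0
  0 0 0 0 0
After step 5: ants at (0,1),(1,4),(0,1)
  0 4 2 0 0
  0 0 0 0 1
  0 0 0 0 0
  0 0 0 0 0
  0 0 0 0 0
After step 6: ants at (0,2),(0,4),(0,2)
  0 3 5 0 1
  0 0 0 0 0
  0 0 0 0 0
  0 0 0 0 0
  0 0 0 0 0

0 3 5 0 1
0 0 0 0 0
0 0 0 0 0
0 0 0 0 0
0 0 0 0 0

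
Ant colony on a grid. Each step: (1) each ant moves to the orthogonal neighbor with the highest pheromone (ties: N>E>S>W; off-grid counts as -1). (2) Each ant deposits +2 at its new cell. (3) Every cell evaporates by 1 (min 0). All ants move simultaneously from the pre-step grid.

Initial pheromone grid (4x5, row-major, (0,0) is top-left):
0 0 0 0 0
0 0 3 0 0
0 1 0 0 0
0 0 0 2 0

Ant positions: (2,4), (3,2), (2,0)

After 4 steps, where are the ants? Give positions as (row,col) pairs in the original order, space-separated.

Step 1: ant0:(2,4)->N->(1,4) | ant1:(3,2)->E->(3,3) | ant2:(2,0)->E->(2,1)
  grid max=3 at (3,3)
Step 2: ant0:(1,4)->N->(0,4) | ant1:(3,3)->N->(2,3) | ant2:(2,1)->N->(1,1)
  grid max=2 at (3,3)
Step 3: ant0:(0,4)->S->(1,4) | ant1:(2,3)->S->(3,3) | ant2:(1,1)->E->(1,2)
  grid max=3 at (3,3)
Step 4: ant0:(1,4)->N->(0,4) | ant1:(3,3)->N->(2,3) | ant2:(1,2)->N->(0,2)
  grid max=2 at (3,3)

(0,4) (2,3) (0,2)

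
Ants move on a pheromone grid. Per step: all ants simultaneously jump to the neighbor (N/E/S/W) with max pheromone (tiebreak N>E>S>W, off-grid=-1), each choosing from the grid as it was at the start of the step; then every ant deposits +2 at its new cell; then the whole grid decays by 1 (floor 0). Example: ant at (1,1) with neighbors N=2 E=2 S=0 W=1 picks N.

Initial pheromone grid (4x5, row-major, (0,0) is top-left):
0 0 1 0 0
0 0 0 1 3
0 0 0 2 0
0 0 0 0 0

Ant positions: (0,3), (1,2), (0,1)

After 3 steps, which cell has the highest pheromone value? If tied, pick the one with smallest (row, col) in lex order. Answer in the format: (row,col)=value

Step 1: ant0:(0,3)->S->(1,3) | ant1:(1,2)->N->(0,2) | ant2:(0,1)->E->(0,2)
  grid max=4 at (0,2)
Step 2: ant0:(1,3)->E->(1,4) | ant1:(0,2)->E->(0,3) | ant2:(0,2)->E->(0,3)
  grid max=3 at (0,2)
Step 3: ant0:(1,4)->W->(1,3) | ant1:(0,3)->W->(0,2) | ant2:(0,3)->W->(0,2)
  grid max=6 at (0,2)
Final grid:
  0 0 6 2 0
  0 0 0 2 2
  0 0 0 0 0
  0 0 0 0 0
Max pheromone 6 at (0,2)

Answer: (0,2)=6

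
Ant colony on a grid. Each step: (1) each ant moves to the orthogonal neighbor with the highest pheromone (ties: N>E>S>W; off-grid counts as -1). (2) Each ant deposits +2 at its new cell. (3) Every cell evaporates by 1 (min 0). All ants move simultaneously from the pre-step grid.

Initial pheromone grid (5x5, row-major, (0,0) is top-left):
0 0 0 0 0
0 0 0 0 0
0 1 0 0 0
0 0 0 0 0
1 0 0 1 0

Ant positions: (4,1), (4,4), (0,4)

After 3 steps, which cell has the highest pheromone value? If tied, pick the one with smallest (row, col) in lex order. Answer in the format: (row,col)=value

Step 1: ant0:(4,1)->W->(4,0) | ant1:(4,4)->W->(4,3) | ant2:(0,4)->S->(1,4)
  grid max=2 at (4,0)
Step 2: ant0:(4,0)->N->(3,0) | ant1:(4,3)->N->(3,3) | ant2:(1,4)->N->(0,4)
  grid max=1 at (0,4)
Step 3: ant0:(3,0)->S->(4,0) | ant1:(3,3)->S->(4,3) | ant2:(0,4)->S->(1,4)
  grid max=2 at (4,0)
Final grid:
  0 0 0 0 0
  0 0 0 0 1
  0 0 0 0 0
  0 0 0 0 0
  2 0 0 2 0
Max pheromone 2 at (4,0)

Answer: (4,0)=2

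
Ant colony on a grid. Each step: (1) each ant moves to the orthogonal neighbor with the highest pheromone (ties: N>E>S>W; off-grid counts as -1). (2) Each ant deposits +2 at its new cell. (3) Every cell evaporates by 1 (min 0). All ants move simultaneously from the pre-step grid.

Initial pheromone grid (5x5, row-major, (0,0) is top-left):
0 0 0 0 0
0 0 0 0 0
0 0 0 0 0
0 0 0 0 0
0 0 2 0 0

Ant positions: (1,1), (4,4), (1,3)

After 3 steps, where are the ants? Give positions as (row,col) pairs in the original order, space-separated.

Step 1: ant0:(1,1)->N->(0,1) | ant1:(4,4)->N->(3,4) | ant2:(1,3)->N->(0,3)
  grid max=1 at (0,1)
Step 2: ant0:(0,1)->E->(0,2) | ant1:(3,4)->N->(2,4) | ant2:(0,3)->E->(0,4)
  grid max=1 at (0,2)
Step 3: ant0:(0,2)->E->(0,3) | ant1:(2,4)->N->(1,4) | ant2:(0,4)->S->(1,4)
  grid max=3 at (1,4)

(0,3) (1,4) (1,4)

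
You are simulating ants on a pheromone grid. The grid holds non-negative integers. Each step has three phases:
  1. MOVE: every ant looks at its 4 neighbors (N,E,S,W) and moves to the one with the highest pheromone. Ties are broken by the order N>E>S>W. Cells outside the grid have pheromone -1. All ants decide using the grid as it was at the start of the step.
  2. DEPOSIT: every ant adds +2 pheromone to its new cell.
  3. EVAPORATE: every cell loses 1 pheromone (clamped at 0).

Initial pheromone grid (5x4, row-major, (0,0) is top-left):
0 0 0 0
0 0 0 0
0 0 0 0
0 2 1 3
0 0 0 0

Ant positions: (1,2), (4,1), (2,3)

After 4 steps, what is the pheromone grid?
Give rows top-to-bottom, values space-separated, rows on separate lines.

After step 1: ants at (0,2),(3,1),(3,3)
  0 0 1 0
  0 0 0 0
  0 0 0 0
  0 3 0 4
  0 0 0 0
After step 2: ants at (0,3),(2,1),(2,3)
  0 0 0 1
  0 0 0 0
  0 1 0 1
  0 2 0 3
  0 0 0 0
After step 3: ants at (1,3),(3,1),(3,3)
  0 0 0 0
  0 0 0 1
  0 0 0 0
  0 3 0 4
  0 0 0 0
After step 4: ants at (0,3),(2,1),(2,3)
  0 0 0 1
  0 0 0 0
  0 1 0 1
  0 2 0 3
  0 0 0 0

0 0 0 1
0 0 0 0
0 1 0 1
0 2 0 3
0 0 0 0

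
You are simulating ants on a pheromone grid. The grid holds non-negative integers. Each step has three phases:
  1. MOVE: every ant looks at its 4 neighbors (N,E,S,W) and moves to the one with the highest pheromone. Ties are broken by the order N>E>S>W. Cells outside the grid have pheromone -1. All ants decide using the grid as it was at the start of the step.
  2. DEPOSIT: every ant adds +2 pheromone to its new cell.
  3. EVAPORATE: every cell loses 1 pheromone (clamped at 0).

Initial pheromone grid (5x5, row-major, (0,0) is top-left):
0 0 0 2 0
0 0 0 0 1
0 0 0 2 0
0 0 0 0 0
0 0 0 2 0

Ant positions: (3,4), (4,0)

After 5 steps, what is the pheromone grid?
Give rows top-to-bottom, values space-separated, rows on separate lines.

After step 1: ants at (2,4),(3,0)
  0 0 0 1 0
  0 0 0 0 0
  0 0 0 1 1
  1 0 0 0 0
  0 0 0 1 0
After step 2: ants at (2,3),(2,0)
  0 0 0 0 0
  0 0 0 0 0
  1 0 0 2 0
  0 0 0 0 0
  0 0 0 0 0
After step 3: ants at (1,3),(1,0)
  0 0 0 0 0
  1 0 0 1 0
  0 0 0 1 0
  0 0 0 0 0
  0 0 0 0 0
After step 4: ants at (2,3),(0,0)
  1 0 0 0 0
  0 0 0 0 0
  0 0 0 2 0
  0 0 0 0 0
  0 0 0 0 0
After step 5: ants at (1,3),(0,1)
  0 1 0 0 0
  0 0 0 1 0
  0 0 0 1 0
  0 0 0 0 0
  0 0 0 0 0

0 1 0 0 0
0 0 0 1 0
0 0 0 1 0
0 0 0 0 0
0 0 0 0 0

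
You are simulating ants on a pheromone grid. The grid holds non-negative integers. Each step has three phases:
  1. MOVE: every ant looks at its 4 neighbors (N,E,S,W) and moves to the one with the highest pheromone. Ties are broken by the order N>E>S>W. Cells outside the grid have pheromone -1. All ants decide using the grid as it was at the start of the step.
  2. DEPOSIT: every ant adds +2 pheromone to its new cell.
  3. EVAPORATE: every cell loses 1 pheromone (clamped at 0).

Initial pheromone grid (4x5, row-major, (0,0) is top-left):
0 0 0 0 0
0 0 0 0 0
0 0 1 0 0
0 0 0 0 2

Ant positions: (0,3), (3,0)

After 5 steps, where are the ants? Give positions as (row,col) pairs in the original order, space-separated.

Step 1: ant0:(0,3)->E->(0,4) | ant1:(3,0)->N->(2,0)
  grid max=1 at (0,4)
Step 2: ant0:(0,4)->S->(1,4) | ant1:(2,0)->N->(1,0)
  grid max=1 at (1,0)
Step 3: ant0:(1,4)->N->(0,4) | ant1:(1,0)->N->(0,0)
  grid max=1 at (0,0)
Step 4: ant0:(0,4)->S->(1,4) | ant1:(0,0)->E->(0,1)
  grid max=1 at (0,1)
Step 5: ant0:(1,4)->N->(0,4) | ant1:(0,1)->E->(0,2)
  grid max=1 at (0,2)

(0,4) (0,2)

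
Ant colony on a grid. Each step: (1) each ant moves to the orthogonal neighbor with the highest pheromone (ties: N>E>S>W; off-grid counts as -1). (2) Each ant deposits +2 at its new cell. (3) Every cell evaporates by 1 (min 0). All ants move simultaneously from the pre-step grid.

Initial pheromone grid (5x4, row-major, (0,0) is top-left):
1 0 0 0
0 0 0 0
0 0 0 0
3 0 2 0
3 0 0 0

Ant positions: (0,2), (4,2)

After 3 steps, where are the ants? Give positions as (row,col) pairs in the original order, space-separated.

Step 1: ant0:(0,2)->E->(0,3) | ant1:(4,2)->N->(3,2)
  grid max=3 at (3,2)
Step 2: ant0:(0,3)->S->(1,3) | ant1:(3,2)->N->(2,2)
  grid max=2 at (3,2)
Step 3: ant0:(1,3)->N->(0,3) | ant1:(2,2)->S->(3,2)
  grid max=3 at (3,2)

(0,3) (3,2)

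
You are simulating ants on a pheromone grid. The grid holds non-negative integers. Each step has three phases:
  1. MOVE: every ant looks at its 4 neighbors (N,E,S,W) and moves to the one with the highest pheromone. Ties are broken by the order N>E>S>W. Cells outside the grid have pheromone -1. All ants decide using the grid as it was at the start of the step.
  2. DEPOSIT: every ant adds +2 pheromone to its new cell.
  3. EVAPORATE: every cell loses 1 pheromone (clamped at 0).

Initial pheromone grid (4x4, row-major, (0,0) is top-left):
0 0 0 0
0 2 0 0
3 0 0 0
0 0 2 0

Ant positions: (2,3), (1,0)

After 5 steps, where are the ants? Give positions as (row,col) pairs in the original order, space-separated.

Step 1: ant0:(2,3)->N->(1,3) | ant1:(1,0)->S->(2,0)
  grid max=4 at (2,0)
Step 2: ant0:(1,3)->N->(0,3) | ant1:(2,0)->N->(1,0)
  grid max=3 at (2,0)
Step 3: ant0:(0,3)->S->(1,3) | ant1:(1,0)->S->(2,0)
  grid max=4 at (2,0)
Step 4: ant0:(1,3)->N->(0,3) | ant1:(2,0)->N->(1,0)
  grid max=3 at (2,0)
Step 5: ant0:(0,3)->S->(1,3) | ant1:(1,0)->S->(2,0)
  grid max=4 at (2,0)

(1,3) (2,0)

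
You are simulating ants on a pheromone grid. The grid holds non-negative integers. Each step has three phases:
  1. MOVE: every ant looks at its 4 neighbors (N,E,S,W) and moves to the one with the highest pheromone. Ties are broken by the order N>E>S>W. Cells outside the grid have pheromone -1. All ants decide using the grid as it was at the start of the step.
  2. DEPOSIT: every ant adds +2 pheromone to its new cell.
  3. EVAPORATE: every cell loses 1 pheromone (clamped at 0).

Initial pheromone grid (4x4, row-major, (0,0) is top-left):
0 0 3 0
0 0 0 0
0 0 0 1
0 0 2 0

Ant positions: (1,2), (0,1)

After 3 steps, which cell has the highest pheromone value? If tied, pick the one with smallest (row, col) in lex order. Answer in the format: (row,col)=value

Step 1: ant0:(1,2)->N->(0,2) | ant1:(0,1)->E->(0,2)
  grid max=6 at (0,2)
Step 2: ant0:(0,2)->E->(0,3) | ant1:(0,2)->E->(0,3)
  grid max=5 at (0,2)
Step 3: ant0:(0,3)->W->(0,2) | ant1:(0,3)->W->(0,2)
  grid max=8 at (0,2)
Final grid:
  0 0 8 2
  0 0 0 0
  0 0 0 0
  0 0 0 0
Max pheromone 8 at (0,2)

Answer: (0,2)=8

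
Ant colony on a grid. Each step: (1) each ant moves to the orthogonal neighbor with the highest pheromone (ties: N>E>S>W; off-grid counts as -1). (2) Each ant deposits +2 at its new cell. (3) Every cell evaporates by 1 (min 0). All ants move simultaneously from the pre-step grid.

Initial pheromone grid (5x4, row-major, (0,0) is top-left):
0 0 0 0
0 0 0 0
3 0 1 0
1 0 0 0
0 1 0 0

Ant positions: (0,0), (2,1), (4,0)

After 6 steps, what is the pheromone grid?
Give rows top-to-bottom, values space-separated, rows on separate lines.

After step 1: ants at (0,1),(2,0),(3,0)
  0 1 0 0
  0 0 0 0
  4 0 0 0
  2 0 0 0
  0 0 0 0
After step 2: ants at (0,2),(3,0),(2,0)
  0 0 1 0
  0 0 0 0
  5 0 0 0
  3 0 0 0
  0 0 0 0
After step 3: ants at (0,3),(2,0),(3,0)
  0 0 0 1
  0 0 0 0
  6 0 0 0
  4 0 0 0
  0 0 0 0
After step 4: ants at (1,3),(3,0),(2,0)
  0 0 0 0
  0 0 0 1
  7 0 0 0
  5 0 0 0
  0 0 0 0
After step 5: ants at (0,3),(2,0),(3,0)
  0 0 0 1
  0 0 0 0
  8 0 0 0
  6 0 0 0
  0 0 0 0
After step 6: ants at (1,3),(3,0),(2,0)
  0 0 0 0
  0 0 0 1
  9 0 0 0
  7 0 0 0
  0 0 0 0

0 0 0 0
0 0 0 1
9 0 0 0
7 0 0 0
0 0 0 0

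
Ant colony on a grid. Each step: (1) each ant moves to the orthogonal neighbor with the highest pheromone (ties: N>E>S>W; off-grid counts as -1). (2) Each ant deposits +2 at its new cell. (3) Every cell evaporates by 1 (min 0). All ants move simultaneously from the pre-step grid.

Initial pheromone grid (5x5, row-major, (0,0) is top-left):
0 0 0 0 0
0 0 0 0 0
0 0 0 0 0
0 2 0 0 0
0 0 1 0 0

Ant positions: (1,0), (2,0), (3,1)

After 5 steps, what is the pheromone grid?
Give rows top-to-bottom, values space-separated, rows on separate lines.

After step 1: ants at (0,0),(1,0),(2,1)
  1 0 0 0 0
  1 0 0 0 0
  0 1 0 0 0
  0 1 0 0 0
  0 0 0 0 0
After step 2: ants at (1,0),(0,0),(3,1)
  2 0 0 0 0
  2 0 0 0 0
  0 0 0 0 0
  0 2 0 0 0
  0 0 0 0 0
After step 3: ants at (0,0),(1,0),(2,1)
  3 0 0 0 0
  3 0 0 0 0
  0 1 0 0 0
  0 1 0 0 0
  0 0 0 0 0
After step 4: ants at (1,0),(0,0),(3,1)
  4 0 0 0 0
  4 0 0 0 0
  0 0 0 0 0
  0 2 0 0 0
  0 0 0 0 0
After step 5: ants at (0,0),(1,0),(2,1)
  5 0 0 0 0
  5 0 0 0 0
  0 1 0 0 0
  0 1 0 0 0
  0 0 0 0 0

5 0 0 0 0
5 0 0 0 0
0 1 0 0 0
0 1 0 0 0
0 0 0 0 0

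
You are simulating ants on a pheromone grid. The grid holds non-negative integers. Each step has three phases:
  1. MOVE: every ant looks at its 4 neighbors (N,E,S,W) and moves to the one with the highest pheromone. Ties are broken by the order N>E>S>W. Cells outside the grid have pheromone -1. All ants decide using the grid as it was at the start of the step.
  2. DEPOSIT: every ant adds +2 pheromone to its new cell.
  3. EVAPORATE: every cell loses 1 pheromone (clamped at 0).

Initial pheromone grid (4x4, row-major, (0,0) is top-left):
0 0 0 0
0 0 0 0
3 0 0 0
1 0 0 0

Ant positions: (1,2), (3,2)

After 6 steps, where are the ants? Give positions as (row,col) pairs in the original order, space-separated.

Step 1: ant0:(1,2)->N->(0,2) | ant1:(3,2)->N->(2,2)
  grid max=2 at (2,0)
Step 2: ant0:(0,2)->E->(0,3) | ant1:(2,2)->N->(1,2)
  grid max=1 at (0,3)
Step 3: ant0:(0,3)->S->(1,3) | ant1:(1,2)->N->(0,2)
  grid max=1 at (0,2)
Step 4: ant0:(1,3)->N->(0,3) | ant1:(0,2)->E->(0,3)
  grid max=3 at (0,3)
Step 5: ant0:(0,3)->S->(1,3) | ant1:(0,3)->S->(1,3)
  grid max=3 at (1,3)
Step 6: ant0:(1,3)->N->(0,3) | ant1:(1,3)->N->(0,3)
  grid max=5 at (0,3)

(0,3) (0,3)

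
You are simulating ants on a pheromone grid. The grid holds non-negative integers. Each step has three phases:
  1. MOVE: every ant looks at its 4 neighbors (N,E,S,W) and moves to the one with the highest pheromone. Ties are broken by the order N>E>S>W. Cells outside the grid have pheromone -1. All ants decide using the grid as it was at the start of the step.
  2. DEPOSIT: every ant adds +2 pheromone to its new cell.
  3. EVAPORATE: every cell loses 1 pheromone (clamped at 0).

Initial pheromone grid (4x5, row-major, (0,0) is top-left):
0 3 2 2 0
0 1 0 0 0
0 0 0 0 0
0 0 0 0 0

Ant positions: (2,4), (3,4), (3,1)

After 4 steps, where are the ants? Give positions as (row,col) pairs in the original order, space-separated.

Step 1: ant0:(2,4)->N->(1,4) | ant1:(3,4)->N->(2,4) | ant2:(3,1)->N->(2,1)
  grid max=2 at (0,1)
Step 2: ant0:(1,4)->S->(2,4) | ant1:(2,4)->N->(1,4) | ant2:(2,1)->N->(1,1)
  grid max=2 at (1,4)
Step 3: ant0:(2,4)->N->(1,4) | ant1:(1,4)->S->(2,4) | ant2:(1,1)->N->(0,1)
  grid max=3 at (1,4)
Step 4: ant0:(1,4)->S->(2,4) | ant1:(2,4)->N->(1,4) | ant2:(0,1)->E->(0,2)
  grid max=4 at (1,4)

(2,4) (1,4) (0,2)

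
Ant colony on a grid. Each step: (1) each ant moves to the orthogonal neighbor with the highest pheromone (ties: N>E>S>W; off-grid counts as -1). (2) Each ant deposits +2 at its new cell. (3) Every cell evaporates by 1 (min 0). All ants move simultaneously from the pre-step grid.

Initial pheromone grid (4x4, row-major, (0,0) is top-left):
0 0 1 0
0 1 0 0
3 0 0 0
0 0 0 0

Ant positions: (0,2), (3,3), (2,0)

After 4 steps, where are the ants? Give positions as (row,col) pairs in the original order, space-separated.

Step 1: ant0:(0,2)->E->(0,3) | ant1:(3,3)->N->(2,3) | ant2:(2,0)->N->(1,0)
  grid max=2 at (2,0)
Step 2: ant0:(0,3)->S->(1,3) | ant1:(2,3)->N->(1,3) | ant2:(1,0)->S->(2,0)
  grid max=3 at (1,3)
Step 3: ant0:(1,3)->N->(0,3) | ant1:(1,3)->N->(0,3) | ant2:(2,0)->N->(1,0)
  grid max=3 at (0,3)
Step 4: ant0:(0,3)->S->(1,3) | ant1:(0,3)->S->(1,3) | ant2:(1,0)->S->(2,0)
  grid max=5 at (1,3)

(1,3) (1,3) (2,0)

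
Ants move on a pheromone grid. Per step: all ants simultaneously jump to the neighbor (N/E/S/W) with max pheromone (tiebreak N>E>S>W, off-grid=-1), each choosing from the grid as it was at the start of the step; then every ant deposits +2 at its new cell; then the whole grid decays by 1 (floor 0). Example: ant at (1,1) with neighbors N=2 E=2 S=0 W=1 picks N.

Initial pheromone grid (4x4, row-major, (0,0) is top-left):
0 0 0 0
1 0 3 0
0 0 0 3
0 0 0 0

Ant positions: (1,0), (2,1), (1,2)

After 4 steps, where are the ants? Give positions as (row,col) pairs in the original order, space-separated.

Step 1: ant0:(1,0)->N->(0,0) | ant1:(2,1)->N->(1,1) | ant2:(1,2)->N->(0,2)
  grid max=2 at (1,2)
Step 2: ant0:(0,0)->E->(0,1) | ant1:(1,1)->E->(1,2) | ant2:(0,2)->S->(1,2)
  grid max=5 at (1,2)
Step 3: ant0:(0,1)->E->(0,2) | ant1:(1,2)->N->(0,2) | ant2:(1,2)->N->(0,2)
  grid max=5 at (0,2)
Step 4: ant0:(0,2)->S->(1,2) | ant1:(0,2)->S->(1,2) | ant2:(0,2)->S->(1,2)
  grid max=9 at (1,2)

(1,2) (1,2) (1,2)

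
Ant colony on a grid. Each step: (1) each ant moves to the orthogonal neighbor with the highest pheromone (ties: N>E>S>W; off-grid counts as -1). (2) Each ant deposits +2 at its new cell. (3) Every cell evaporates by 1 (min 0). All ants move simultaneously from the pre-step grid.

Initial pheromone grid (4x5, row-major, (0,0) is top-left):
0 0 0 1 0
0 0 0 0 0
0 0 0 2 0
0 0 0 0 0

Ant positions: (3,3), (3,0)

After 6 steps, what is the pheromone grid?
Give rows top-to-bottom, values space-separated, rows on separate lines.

After step 1: ants at (2,3),(2,0)
  0 0 0 0 0
  0 0 0 0 0
  1 0 0 3 0
  0 0 0 0 0
After step 2: ants at (1,3),(1,0)
  0 0 0 0 0
  1 0 0 1 0
  0 0 0 2 0
  0 0 0 0 0
After step 3: ants at (2,3),(0,0)
  1 0 0 0 0
  0 0 0 0 0
  0 0 0 3 0
  0 0 0 0 0
After step 4: ants at (1,3),(0,1)
  0 1 0 0 0
  0 0 0 1 0
  0 0 0 2 0
  0 0 0 0 0
After step 5: ants at (2,3),(0,2)
  0 0 1 0 0
  0 0 0 0 0
  0 0 0 3 0
  0 0 0 0 0
After step 6: ants at (1,3),(0,3)
  0 0 0 1 0
  0 0 0 1 0
  0 0 0 2 0
  0 0 0 0 0

0 0 0 1 0
0 0 0 1 0
0 0 0 2 0
0 0 0 0 0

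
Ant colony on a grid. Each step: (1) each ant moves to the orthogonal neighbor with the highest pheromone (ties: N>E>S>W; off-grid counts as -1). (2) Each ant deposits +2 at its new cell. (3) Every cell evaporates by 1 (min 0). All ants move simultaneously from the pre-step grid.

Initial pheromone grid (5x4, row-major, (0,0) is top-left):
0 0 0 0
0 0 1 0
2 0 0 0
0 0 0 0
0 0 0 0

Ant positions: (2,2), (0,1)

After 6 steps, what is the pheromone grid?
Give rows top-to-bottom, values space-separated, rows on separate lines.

After step 1: ants at (1,2),(0,2)
  0 0 1 0
  0 0 2 0
  1 0 0 0
  0 0 0 0
  0 0 0 0
After step 2: ants at (0,2),(1,2)
  0 0 2 0
  0 0 3 0
  0 0 0 0
  0 0 0 0
  0 0 0 0
After step 3: ants at (1,2),(0,2)
  0 0 3 0
  0 0 4 0
  0 0 0 0
  0 0 0 0
  0 0 0 0
After step 4: ants at (0,2),(1,2)
  0 0 4 0
  0 0 5 0
  0 0 0 0
  0 0 0 0
  0 0 0 0
After step 5: ants at (1,2),(0,2)
  0 0 5 0
  0 0 6 0
  0 0 0 0
  0 0 0 0
  0 0 0 0
After step 6: ants at (0,2),(1,2)
  0 0 6 0
  0 0 7 0
  0 0 0 0
  0 0 0 0
  0 0 0 0

0 0 6 0
0 0 7 0
0 0 0 0
0 0 0 0
0 0 0 0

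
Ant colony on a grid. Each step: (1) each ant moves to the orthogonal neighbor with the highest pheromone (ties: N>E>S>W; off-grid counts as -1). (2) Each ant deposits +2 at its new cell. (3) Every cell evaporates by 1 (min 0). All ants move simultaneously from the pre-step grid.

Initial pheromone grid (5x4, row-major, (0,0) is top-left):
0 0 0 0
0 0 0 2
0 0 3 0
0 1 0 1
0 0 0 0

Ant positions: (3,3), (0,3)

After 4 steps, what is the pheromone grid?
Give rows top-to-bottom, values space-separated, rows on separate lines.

After step 1: ants at (2,3),(1,3)
  0 0 0 0
  0 0 0 3
  0 0 2 1
  0 0 0 0
  0 0 0 0
After step 2: ants at (1,3),(2,3)
  0 0 0 0
  0 0 0 4
  0 0 1 2
  0 0 0 0
  0 0 0 0
After step 3: ants at (2,3),(1,3)
  0 0 0 0
  0 0 0 5
  0 0 0 3
  0 0 0 0
  0 0 0 0
After step 4: ants at (1,3),(2,3)
  0 0 0 0
  0 0 0 6
  0 0 0 4
  0 0 0 0
  0 0 0 0

0 0 0 0
0 0 0 6
0 0 0 4
0 0 0 0
0 0 0 0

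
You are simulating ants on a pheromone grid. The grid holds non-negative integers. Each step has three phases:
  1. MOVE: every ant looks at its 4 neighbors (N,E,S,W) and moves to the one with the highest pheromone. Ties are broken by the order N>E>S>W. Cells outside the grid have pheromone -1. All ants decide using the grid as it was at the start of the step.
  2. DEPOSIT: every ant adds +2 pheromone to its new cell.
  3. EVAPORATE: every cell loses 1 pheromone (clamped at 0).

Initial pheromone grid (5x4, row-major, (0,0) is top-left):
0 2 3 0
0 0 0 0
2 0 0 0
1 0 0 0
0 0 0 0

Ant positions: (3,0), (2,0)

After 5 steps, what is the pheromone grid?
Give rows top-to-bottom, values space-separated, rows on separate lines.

After step 1: ants at (2,0),(3,0)
  0 1 2 0
  0 0 0 0
  3 0 0 0
  2 0 0 0
  0 0 0 0
After step 2: ants at (3,0),(2,0)
  0 0 1 0
  0 0 0 0
  4 0 0 0
  3 0 0 0
  0 0 0 0
After step 3: ants at (2,0),(3,0)
  0 0 0 0
  0 0 0 0
  5 0 0 0
  4 0 0 0
  0 0 0 0
After step 4: ants at (3,0),(2,0)
  0 0 0 0
  0 0 0 0
  6 0 0 0
  5 0 0 0
  0 0 0 0
After step 5: ants at (2,0),(3,0)
  0 0 0 0
  0 0 0 0
  7 0 0 0
  6 0 0 0
  0 0 0 0

0 0 0 0
0 0 0 0
7 0 0 0
6 0 0 0
0 0 0 0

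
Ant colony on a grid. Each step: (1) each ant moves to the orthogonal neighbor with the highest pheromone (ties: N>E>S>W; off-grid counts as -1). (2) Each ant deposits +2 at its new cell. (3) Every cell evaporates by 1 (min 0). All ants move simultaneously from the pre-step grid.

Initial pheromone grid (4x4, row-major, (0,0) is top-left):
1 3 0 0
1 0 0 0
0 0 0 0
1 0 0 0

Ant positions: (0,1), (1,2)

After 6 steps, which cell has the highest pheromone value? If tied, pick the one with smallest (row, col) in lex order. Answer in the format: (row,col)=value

Step 1: ant0:(0,1)->W->(0,0) | ant1:(1,2)->N->(0,2)
  grid max=2 at (0,0)
Step 2: ant0:(0,0)->E->(0,1) | ant1:(0,2)->W->(0,1)
  grid max=5 at (0,1)
Step 3: ant0:(0,1)->W->(0,0) | ant1:(0,1)->W->(0,0)
  grid max=4 at (0,0)
Step 4: ant0:(0,0)->E->(0,1) | ant1:(0,0)->E->(0,1)
  grid max=7 at (0,1)
Step 5: ant0:(0,1)->W->(0,0) | ant1:(0,1)->W->(0,0)
  grid max=6 at (0,0)
Step 6: ant0:(0,0)->E->(0,1) | ant1:(0,0)->E->(0,1)
  grid max=9 at (0,1)
Final grid:
  5 9 0 0
  0 0 0 0
  0 0 0 0
  0 0 0 0
Max pheromone 9 at (0,1)

Answer: (0,1)=9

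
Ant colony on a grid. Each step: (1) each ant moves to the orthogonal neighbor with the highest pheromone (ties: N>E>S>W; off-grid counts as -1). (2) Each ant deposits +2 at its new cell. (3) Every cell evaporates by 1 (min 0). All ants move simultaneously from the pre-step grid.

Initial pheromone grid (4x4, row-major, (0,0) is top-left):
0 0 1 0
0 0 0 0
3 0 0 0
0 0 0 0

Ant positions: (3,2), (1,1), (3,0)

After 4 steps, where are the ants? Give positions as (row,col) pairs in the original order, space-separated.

Step 1: ant0:(3,2)->N->(2,2) | ant1:(1,1)->N->(0,1) | ant2:(3,0)->N->(2,0)
  grid max=4 at (2,0)
Step 2: ant0:(2,2)->N->(1,2) | ant1:(0,1)->E->(0,2) | ant2:(2,0)->N->(1,0)
  grid max=3 at (2,0)
Step 3: ant0:(1,2)->N->(0,2) | ant1:(0,2)->S->(1,2) | ant2:(1,0)->S->(2,0)
  grid max=4 at (2,0)
Step 4: ant0:(0,2)->S->(1,2) | ant1:(1,2)->N->(0,2) | ant2:(2,0)->N->(1,0)
  grid max=3 at (0,2)

(1,2) (0,2) (1,0)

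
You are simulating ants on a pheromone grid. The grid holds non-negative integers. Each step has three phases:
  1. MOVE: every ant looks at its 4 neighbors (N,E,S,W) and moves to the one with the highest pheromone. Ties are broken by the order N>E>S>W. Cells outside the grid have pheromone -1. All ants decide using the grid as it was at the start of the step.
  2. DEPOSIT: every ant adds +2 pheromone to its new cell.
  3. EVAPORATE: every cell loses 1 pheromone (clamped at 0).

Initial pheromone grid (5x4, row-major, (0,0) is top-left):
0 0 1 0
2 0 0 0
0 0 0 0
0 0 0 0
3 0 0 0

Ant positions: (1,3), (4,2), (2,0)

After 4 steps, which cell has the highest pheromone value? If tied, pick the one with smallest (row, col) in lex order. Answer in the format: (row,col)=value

Answer: (1,0)=2

Derivation:
Step 1: ant0:(1,3)->N->(0,3) | ant1:(4,2)->N->(3,2) | ant2:(2,0)->N->(1,0)
  grid max=3 at (1,0)
Step 2: ant0:(0,3)->S->(1,3) | ant1:(3,2)->N->(2,2) | ant2:(1,0)->N->(0,0)
  grid max=2 at (1,0)
Step 3: ant0:(1,3)->N->(0,3) | ant1:(2,2)->N->(1,2) | ant2:(0,0)->S->(1,0)
  grid max=3 at (1,0)
Step 4: ant0:(0,3)->S->(1,3) | ant1:(1,2)->N->(0,2) | ant2:(1,0)->N->(0,0)
  grid max=2 at (1,0)
Final grid:
  1 0 1 0
  2 0 0 1
  0 0 0 0
  0 0 0 0
  0 0 0 0
Max pheromone 2 at (1,0)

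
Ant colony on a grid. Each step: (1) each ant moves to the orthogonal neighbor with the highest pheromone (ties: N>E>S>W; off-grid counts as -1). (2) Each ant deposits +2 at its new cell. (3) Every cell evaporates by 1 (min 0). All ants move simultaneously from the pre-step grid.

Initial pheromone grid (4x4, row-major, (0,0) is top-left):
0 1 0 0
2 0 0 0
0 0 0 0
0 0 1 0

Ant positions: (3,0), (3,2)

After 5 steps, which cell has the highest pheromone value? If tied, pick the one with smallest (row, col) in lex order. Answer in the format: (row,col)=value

Step 1: ant0:(3,0)->N->(2,0) | ant1:(3,2)->N->(2,2)
  grid max=1 at (1,0)
Step 2: ant0:(2,0)->N->(1,0) | ant1:(2,2)->N->(1,2)
  grid max=2 at (1,0)
Step 3: ant0:(1,0)->N->(0,0) | ant1:(1,2)->N->(0,2)
  grid max=1 at (0,0)
Step 4: ant0:(0,0)->S->(1,0) | ant1:(0,2)->E->(0,3)
  grid max=2 at (1,0)
Step 5: ant0:(1,0)->N->(0,0) | ant1:(0,3)->S->(1,3)
  grid max=1 at (0,0)
Final grid:
  1 0 0 0
  1 0 0 1
  0 0 0 0
  0 0 0 0
Max pheromone 1 at (0,0)

Answer: (0,0)=1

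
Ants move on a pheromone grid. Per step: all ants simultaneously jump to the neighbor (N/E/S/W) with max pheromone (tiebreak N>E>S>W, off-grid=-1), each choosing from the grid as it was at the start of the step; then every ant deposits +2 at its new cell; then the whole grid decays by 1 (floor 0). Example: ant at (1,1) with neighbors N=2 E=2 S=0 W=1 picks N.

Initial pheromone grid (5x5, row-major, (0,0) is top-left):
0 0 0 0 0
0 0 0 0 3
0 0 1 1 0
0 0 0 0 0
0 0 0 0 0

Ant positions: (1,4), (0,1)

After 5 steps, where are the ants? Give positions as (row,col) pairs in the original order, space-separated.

Step 1: ant0:(1,4)->N->(0,4) | ant1:(0,1)->E->(0,2)
  grid max=2 at (1,4)
Step 2: ant0:(0,4)->S->(1,4) | ant1:(0,2)->E->(0,3)
  grid max=3 at (1,4)
Step 3: ant0:(1,4)->N->(0,4) | ant1:(0,3)->E->(0,4)
  grid max=3 at (0,4)
Step 4: ant0:(0,4)->S->(1,4) | ant1:(0,4)->S->(1,4)
  grid max=5 at (1,4)
Step 5: ant0:(1,4)->N->(0,4) | ant1:(1,4)->N->(0,4)
  grid max=5 at (0,4)

(0,4) (0,4)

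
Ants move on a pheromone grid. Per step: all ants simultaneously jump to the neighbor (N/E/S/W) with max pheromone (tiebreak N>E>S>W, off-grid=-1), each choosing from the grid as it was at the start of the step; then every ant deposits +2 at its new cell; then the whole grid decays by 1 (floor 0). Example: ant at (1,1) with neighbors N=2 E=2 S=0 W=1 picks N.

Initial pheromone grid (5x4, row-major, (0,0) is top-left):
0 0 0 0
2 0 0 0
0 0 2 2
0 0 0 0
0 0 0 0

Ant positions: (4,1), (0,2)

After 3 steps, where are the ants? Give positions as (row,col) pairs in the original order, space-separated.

Step 1: ant0:(4,1)->N->(3,1) | ant1:(0,2)->E->(0,3)
  grid max=1 at (0,3)
Step 2: ant0:(3,1)->N->(2,1) | ant1:(0,3)->S->(1,3)
  grid max=1 at (1,3)
Step 3: ant0:(2,1)->N->(1,1) | ant1:(1,3)->N->(0,3)
  grid max=1 at (0,3)

(1,1) (0,3)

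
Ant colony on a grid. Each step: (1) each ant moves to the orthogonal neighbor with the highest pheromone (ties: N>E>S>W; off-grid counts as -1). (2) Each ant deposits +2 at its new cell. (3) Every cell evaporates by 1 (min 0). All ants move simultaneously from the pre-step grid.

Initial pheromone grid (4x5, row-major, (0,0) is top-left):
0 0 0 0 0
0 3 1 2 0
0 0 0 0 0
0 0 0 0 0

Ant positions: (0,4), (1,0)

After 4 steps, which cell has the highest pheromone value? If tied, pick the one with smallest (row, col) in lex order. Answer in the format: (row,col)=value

Answer: (1,1)=3

Derivation:
Step 1: ant0:(0,4)->S->(1,4) | ant1:(1,0)->E->(1,1)
  grid max=4 at (1,1)
Step 2: ant0:(1,4)->W->(1,3) | ant1:(1,1)->N->(0,1)
  grid max=3 at (1,1)
Step 3: ant0:(1,3)->N->(0,3) | ant1:(0,1)->S->(1,1)
  grid max=4 at (1,1)
Step 4: ant0:(0,3)->S->(1,3) | ant1:(1,1)->N->(0,1)
  grid max=3 at (1,1)
Final grid:
  0 1 0 0 0
  0 3 0 2 0
  0 0 0 0 0
  0 0 0 0 0
Max pheromone 3 at (1,1)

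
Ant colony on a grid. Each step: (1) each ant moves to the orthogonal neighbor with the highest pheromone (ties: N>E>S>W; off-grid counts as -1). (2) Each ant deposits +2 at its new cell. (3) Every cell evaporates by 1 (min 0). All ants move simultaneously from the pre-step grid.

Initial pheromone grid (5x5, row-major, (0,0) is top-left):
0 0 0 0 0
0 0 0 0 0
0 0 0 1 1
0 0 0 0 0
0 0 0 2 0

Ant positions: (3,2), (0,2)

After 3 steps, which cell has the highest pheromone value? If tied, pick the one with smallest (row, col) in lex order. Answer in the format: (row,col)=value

Step 1: ant0:(3,2)->N->(2,2) | ant1:(0,2)->E->(0,3)
  grid max=1 at (0,3)
Step 2: ant0:(2,2)->N->(1,2) | ant1:(0,3)->E->(0,4)
  grid max=1 at (0,4)
Step 3: ant0:(1,2)->N->(0,2) | ant1:(0,4)->S->(1,4)
  grid max=1 at (0,2)
Final grid:
  0 0 1 0 0
  0 0 0 0 1
  0 0 0 0 0
  0 0 0 0 0
  0 0 0 0 0
Max pheromone 1 at (0,2)

Answer: (0,2)=1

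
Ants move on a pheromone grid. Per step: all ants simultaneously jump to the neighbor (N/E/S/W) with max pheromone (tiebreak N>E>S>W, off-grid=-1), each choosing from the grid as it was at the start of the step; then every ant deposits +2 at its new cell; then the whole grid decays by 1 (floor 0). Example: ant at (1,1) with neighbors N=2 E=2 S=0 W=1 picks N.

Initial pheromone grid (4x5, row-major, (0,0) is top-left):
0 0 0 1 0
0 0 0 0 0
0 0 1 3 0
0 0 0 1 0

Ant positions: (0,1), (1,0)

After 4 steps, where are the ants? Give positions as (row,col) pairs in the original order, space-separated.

Step 1: ant0:(0,1)->E->(0,2) | ant1:(1,0)->N->(0,0)
  grid max=2 at (2,3)
Step 2: ant0:(0,2)->E->(0,3) | ant1:(0,0)->E->(0,1)
  grid max=1 at (0,1)
Step 3: ant0:(0,3)->E->(0,4) | ant1:(0,1)->E->(0,2)
  grid max=1 at (0,2)
Step 4: ant0:(0,4)->S->(1,4) | ant1:(0,2)->E->(0,3)
  grid max=1 at (0,3)

(1,4) (0,3)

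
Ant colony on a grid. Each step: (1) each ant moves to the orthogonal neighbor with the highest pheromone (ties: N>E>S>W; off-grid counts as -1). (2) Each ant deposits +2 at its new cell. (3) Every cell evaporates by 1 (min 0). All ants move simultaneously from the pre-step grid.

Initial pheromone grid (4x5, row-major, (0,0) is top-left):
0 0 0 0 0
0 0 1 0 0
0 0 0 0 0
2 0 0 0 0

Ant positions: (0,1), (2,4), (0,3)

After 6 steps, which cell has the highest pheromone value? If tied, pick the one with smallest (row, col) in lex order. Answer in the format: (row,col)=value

Step 1: ant0:(0,1)->E->(0,2) | ant1:(2,4)->N->(1,4) | ant2:(0,3)->E->(0,4)
  grid max=1 at (0,2)
Step 2: ant0:(0,2)->E->(0,3) | ant1:(1,4)->N->(0,4) | ant2:(0,4)->S->(1,4)
  grid max=2 at (0,4)
Step 3: ant0:(0,3)->E->(0,4) | ant1:(0,4)->S->(1,4) | ant2:(1,4)->N->(0,4)
  grid max=5 at (0,4)
Step 4: ant0:(0,4)->S->(1,4) | ant1:(1,4)->N->(0,4) | ant2:(0,4)->S->(1,4)
  grid max=6 at (0,4)
Step 5: ant0:(1,4)->N->(0,4) | ant1:(0,4)->S->(1,4) | ant2:(1,4)->N->(0,4)
  grid max=9 at (0,4)
Step 6: ant0:(0,4)->S->(1,4) | ant1:(1,4)->N->(0,4) | ant2:(0,4)->S->(1,4)
  grid max=10 at (0,4)
Final grid:
  0 0 0 0 10
  0 0 0 0 10
  0 0 0 0 0
  0 0 0 0 0
Max pheromone 10 at (0,4)

Answer: (0,4)=10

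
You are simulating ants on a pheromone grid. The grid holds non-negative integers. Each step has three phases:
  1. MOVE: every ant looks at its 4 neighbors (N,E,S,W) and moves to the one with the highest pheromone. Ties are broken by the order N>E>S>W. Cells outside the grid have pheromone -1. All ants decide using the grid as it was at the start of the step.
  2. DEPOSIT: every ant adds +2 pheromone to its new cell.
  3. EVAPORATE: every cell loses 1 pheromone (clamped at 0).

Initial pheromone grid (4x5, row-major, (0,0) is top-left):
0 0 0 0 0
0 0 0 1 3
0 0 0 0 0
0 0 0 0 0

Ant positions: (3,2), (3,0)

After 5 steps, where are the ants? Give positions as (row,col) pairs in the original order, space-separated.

Step 1: ant0:(3,2)->N->(2,2) | ant1:(3,0)->N->(2,0)
  grid max=2 at (1,4)
Step 2: ant0:(2,2)->N->(1,2) | ant1:(2,0)->N->(1,0)
  grid max=1 at (1,0)
Step 3: ant0:(1,2)->N->(0,2) | ant1:(1,0)->N->(0,0)
  grid max=1 at (0,0)
Step 4: ant0:(0,2)->E->(0,3) | ant1:(0,0)->E->(0,1)
  grid max=1 at (0,1)
Step 5: ant0:(0,3)->E->(0,4) | ant1:(0,1)->E->(0,2)
  grid max=1 at (0,2)

(0,4) (0,2)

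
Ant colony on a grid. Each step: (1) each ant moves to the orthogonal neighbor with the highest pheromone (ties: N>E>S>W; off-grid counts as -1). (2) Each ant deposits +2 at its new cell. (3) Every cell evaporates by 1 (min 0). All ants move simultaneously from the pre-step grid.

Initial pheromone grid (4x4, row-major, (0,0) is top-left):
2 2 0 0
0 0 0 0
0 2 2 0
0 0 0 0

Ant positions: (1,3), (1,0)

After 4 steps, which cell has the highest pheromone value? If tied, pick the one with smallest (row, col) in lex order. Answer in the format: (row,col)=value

Step 1: ant0:(1,3)->N->(0,3) | ant1:(1,0)->N->(0,0)
  grid max=3 at (0,0)
Step 2: ant0:(0,3)->S->(1,3) | ant1:(0,0)->E->(0,1)
  grid max=2 at (0,0)
Step 3: ant0:(1,3)->N->(0,3) | ant1:(0,1)->W->(0,0)
  grid max=3 at (0,0)
Step 4: ant0:(0,3)->S->(1,3) | ant1:(0,0)->E->(0,1)
  grid max=2 at (0,0)
Final grid:
  2 2 0 0
  0 0 0 1
  0 0 0 0
  0 0 0 0
Max pheromone 2 at (0,0)

Answer: (0,0)=2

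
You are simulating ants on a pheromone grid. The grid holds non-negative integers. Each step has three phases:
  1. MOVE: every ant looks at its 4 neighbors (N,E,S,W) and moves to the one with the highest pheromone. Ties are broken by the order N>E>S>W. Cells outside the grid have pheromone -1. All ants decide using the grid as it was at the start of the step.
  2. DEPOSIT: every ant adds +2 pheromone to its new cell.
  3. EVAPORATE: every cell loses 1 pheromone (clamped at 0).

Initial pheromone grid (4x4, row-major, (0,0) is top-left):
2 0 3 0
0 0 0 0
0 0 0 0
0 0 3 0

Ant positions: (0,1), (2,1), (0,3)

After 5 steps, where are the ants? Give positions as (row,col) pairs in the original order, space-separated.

Step 1: ant0:(0,1)->E->(0,2) | ant1:(2,1)->N->(1,1) | ant2:(0,3)->W->(0,2)
  grid max=6 at (0,2)
Step 2: ant0:(0,2)->E->(0,3) | ant1:(1,1)->N->(0,1) | ant2:(0,2)->E->(0,3)
  grid max=5 at (0,2)
Step 3: ant0:(0,3)->W->(0,2) | ant1:(0,1)->E->(0,2) | ant2:(0,3)->W->(0,2)
  grid max=10 at (0,2)
Step 4: ant0:(0,2)->E->(0,3) | ant1:(0,2)->E->(0,3) | ant2:(0,2)->E->(0,3)
  grid max=9 at (0,2)
Step 5: ant0:(0,3)->W->(0,2) | ant1:(0,3)->W->(0,2) | ant2:(0,3)->W->(0,2)
  grid max=14 at (0,2)

(0,2) (0,2) (0,2)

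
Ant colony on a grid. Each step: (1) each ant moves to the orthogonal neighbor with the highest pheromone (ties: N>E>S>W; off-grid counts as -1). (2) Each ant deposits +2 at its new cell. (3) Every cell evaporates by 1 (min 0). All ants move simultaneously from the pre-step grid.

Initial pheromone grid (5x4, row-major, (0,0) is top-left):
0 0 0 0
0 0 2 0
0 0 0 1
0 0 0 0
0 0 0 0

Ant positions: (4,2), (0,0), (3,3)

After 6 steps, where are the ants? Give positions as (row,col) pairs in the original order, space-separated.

Step 1: ant0:(4,2)->N->(3,2) | ant1:(0,0)->E->(0,1) | ant2:(3,3)->N->(2,3)
  grid max=2 at (2,3)
Step 2: ant0:(3,2)->N->(2,2) | ant1:(0,1)->E->(0,2) | ant2:(2,3)->N->(1,3)
  grid max=1 at (0,2)
Step 3: ant0:(2,2)->E->(2,3) | ant1:(0,2)->E->(0,3) | ant2:(1,3)->S->(2,3)
  grid max=4 at (2,3)
Step 4: ant0:(2,3)->N->(1,3) | ant1:(0,3)->S->(1,3) | ant2:(2,3)->N->(1,3)
  grid max=5 at (1,3)
Step 5: ant0:(1,3)->S->(2,3) | ant1:(1,3)->S->(2,3) | ant2:(1,3)->S->(2,3)
  grid max=8 at (2,3)
Step 6: ant0:(2,3)->N->(1,3) | ant1:(2,3)->N->(1,3) | ant2:(2,3)->N->(1,3)
  grid max=9 at (1,3)

(1,3) (1,3) (1,3)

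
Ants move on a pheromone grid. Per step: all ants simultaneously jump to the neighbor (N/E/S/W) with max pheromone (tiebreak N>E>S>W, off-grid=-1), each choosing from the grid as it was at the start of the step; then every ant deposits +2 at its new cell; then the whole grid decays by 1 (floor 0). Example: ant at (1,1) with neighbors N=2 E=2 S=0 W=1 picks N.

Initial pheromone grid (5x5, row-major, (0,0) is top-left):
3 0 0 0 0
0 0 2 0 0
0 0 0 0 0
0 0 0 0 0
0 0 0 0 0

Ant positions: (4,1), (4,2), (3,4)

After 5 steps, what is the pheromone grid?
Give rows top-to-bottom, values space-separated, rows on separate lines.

After step 1: ants at (3,1),(3,2),(2,4)
  2 0 0 0 0
  0 0 1 0 0
  0 0 0 0 1
  0 1 1 0 0
  0 0 0 0 0
After step 2: ants at (3,2),(3,1),(1,4)
  1 0 0 0 0
  0 0 0 0 1
  0 0 0 0 0
  0 2 2 0 0
  0 0 0 0 0
After step 3: ants at (3,1),(3,2),(0,4)
  0 0 0 0 1
  0 0 0 0 0
  0 0 0 0 0
  0 3 3 0 0
  0 0 0 0 0
After step 4: ants at (3,2),(3,1),(1,4)
  0 0 0 0 0
  0 0 0 0 1
  0 0 0 0 0
  0 4 4 0 0
  0 0 0 0 0
After step 5: ants at (3,1),(3,2),(0,4)
  0 0 0 0 1
  0 0 0 0 0
  0 0 0 0 0
  0 5 5 0 0
  0 0 0 0 0

0 0 0 0 1
0 0 0 0 0
0 0 0 0 0
0 5 5 0 0
0 0 0 0 0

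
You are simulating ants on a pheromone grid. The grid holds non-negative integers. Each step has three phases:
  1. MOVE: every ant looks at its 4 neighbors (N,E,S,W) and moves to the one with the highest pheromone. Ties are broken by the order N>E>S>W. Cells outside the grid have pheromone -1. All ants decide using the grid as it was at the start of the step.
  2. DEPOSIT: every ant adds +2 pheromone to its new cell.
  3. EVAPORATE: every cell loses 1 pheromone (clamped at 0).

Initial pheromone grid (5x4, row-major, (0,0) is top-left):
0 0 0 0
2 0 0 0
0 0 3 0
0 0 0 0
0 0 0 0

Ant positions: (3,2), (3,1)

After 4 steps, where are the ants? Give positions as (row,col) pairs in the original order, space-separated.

Step 1: ant0:(3,2)->N->(2,2) | ant1:(3,1)->N->(2,1)
  grid max=4 at (2,2)
Step 2: ant0:(2,2)->W->(2,1) | ant1:(2,1)->E->(2,2)
  grid max=5 at (2,2)
Step 3: ant0:(2,1)->E->(2,2) | ant1:(2,2)->W->(2,1)
  grid max=6 at (2,2)
Step 4: ant0:(2,2)->W->(2,1) | ant1:(2,1)->E->(2,2)
  grid max=7 at (2,2)

(2,1) (2,2)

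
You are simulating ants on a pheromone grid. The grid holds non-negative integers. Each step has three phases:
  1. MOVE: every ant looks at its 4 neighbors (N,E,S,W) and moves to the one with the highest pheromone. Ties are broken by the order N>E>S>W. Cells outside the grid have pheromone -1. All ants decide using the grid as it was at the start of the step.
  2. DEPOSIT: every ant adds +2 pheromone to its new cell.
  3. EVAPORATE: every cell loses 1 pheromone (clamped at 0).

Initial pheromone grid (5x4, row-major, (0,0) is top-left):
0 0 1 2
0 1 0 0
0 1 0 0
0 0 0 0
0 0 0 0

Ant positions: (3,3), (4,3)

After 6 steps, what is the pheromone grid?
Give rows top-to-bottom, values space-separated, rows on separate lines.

After step 1: ants at (2,3),(3,3)
  0 0 0 1
  0 0 0 0
  0 0 0 1
  0 0 0 1
  0 0 0 0
After step 2: ants at (3,3),(2,3)
  0 0 0 0
  0 0 0 0
  0 0 0 2
  0 0 0 2
  0 0 0 0
After step 3: ants at (2,3),(3,3)
  0 0 0 0
  0 0 0 0
  0 0 0 3
  0 0 0 3
  0 0 0 0
After step 4: ants at (3,3),(2,3)
  0 0 0 0
  0 0 0 0
  0 0 0 4
  0 0 0 4
  0 0 0 0
After step 5: ants at (2,3),(3,3)
  0 0 0 0
  0 0 0 0
  0 0 0 5
  0 0 0 5
  0 0 0 0
After step 6: ants at (3,3),(2,3)
  0 0 0 0
  0 0 0 0
  0 0 0 6
  0 0 0 6
  0 0 0 0

0 0 0 0
0 0 0 0
0 0 0 6
0 0 0 6
0 0 0 0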